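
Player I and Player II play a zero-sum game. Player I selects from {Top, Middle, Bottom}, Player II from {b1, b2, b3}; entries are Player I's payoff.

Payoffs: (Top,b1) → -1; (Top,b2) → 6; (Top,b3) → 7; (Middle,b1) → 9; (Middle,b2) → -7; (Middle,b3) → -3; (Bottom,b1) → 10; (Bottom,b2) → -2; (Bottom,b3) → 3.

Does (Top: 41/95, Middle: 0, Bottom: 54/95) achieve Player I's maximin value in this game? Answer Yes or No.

No

Against b1 this mix gives (41/95)·(-1) + (54/95)·10 = 499/95.
Against b2 this mix gives (41/95)·6 + (54/95)·(-2) = 138/95.
Against b3 this mix gives (41/95)·7 + (54/95)·3 = 449/95.
Player II will play b2, holding Player I to 138/95. Shifting weight toward the row that does better against b2 would raise this floor (the equalizing mix achieves 58/19 against both b2 and b1), so the proposed strategy is not optimal.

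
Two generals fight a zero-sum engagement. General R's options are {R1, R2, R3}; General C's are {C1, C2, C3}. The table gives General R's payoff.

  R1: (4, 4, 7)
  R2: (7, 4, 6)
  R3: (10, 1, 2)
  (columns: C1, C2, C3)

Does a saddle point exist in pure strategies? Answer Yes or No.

Yes

Row minima: R1 → 4, R2 → 4, R3 → 1; maximin = 4.
Column maxima: C1 → 10, C2 → 4, C3 → 7; minimax = 4.
maximin = minimax = 4, so a saddle point exists.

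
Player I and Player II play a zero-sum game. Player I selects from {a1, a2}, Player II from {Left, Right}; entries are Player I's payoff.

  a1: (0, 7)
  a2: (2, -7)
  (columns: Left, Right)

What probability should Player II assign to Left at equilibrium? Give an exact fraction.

Row minima: a1 → 0, a2 → -7; maximin = 0.
Column maxima: Left → 2, Right → 7; minimax = 2.
0 ≠ 2, so there is no saddle point; optimal play is mixed.
Let Player I play a1 with probability p. Expected payoff against Left: 0p + 2(1−p) = −2p + 2; against Right: 7p + (-7)(1−p) = 14p − 7.
Setting these equal: −2p + 2 = 14p − 7 ⇒ −16p = -9 ⇒ p = 9/16, and the value is (-2)·(9/16) + 2 = 7/8.
For Player II: with q = P(Left), equating a1's and a2's payoffs gives −7q + 7 = 9q − 7 ⇒ q = 7/8.

7/8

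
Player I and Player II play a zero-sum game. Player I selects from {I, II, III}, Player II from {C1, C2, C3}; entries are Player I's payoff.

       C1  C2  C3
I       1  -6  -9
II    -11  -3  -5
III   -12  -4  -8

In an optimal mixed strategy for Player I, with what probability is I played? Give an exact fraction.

3/8

Row minima: I → -9, II → -11, III → -12; maximin = -9.
Column maxima: C1 → 1, C2 → -3, C3 → -5; minimax = -5.
-9 ≠ -5, so there is no saddle point; optimal play is mixed.
III is strictly dominated by II, so Player I never plays it.
C2 is strictly dominated by C3 (it gives Player I strictly more in every row), so Player II never plays it.
On the remaining 2×2 (I, II vs C1, C3):
Let Player I play I with probability p. Expected payoff against C1: 1p + (-11)(1−p) = 12p − 11; against C3: (-9)p + (-5)(1−p) = −4p − 5.
Setting these equal: 12p − 11 = −4p − 5 ⇒ 16p = 6 ⇒ p = 3/8, and the value is (12)·(3/8) − 11 = -13/2.
For Player II: with q = P(C1), equating I's and II's payoffs gives 10q − 9 = −6q − 5 ⇒ q = 1/4.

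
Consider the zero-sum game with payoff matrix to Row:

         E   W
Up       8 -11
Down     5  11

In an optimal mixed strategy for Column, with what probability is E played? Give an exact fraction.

22/25

Row minima: Up → -11, Down → 5; maximin = 5.
Column maxima: E → 8, W → 11; minimax = 8.
5 ≠ 8, so there is no saddle point; optimal play is mixed.
Let Row play Up with probability p. Expected payoff against E: 8p + 5(1−p) = 3p + 5; against W: (-11)p + 11(1−p) = −22p + 11.
Setting these equal: 3p + 5 = −22p + 11 ⇒ 25p = 6 ⇒ p = 6/25, and the value is (3)·(6/25) + 5 = 143/25.
For Column: with q = P(E), equating Up's and Down's payoffs gives 19q − 11 = −6q + 11 ⇒ q = 22/25.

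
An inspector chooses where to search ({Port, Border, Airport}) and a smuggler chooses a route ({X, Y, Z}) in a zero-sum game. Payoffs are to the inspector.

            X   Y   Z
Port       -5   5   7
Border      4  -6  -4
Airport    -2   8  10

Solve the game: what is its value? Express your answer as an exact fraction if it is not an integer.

1

Row minima: Port → -5, Border → -6, Airport → -2; maximin = -2.
Column maxima: X → 4, Y → 8, Z → 10; minimax = 4.
-2 ≠ 4, so there is no saddle point; optimal play is mixed.
Port is strictly dominated by Airport, so the inspector never plays it.
Z is strictly dominated by Y (it gives the inspector strictly more in every row), so the smuggler never plays it.
On the remaining 2×2 (Border, Airport vs X, Y):
Let the inspector play Border with probability p. Expected payoff against X: 4p + (-2)(1−p) = 6p − 2; against Y: (-6)p + 8(1−p) = −14p + 8.
Setting these equal: 6p − 2 = −14p + 8 ⇒ 20p = 10 ⇒ p = 1/2, and the value is (6)·(1/2) − 2 = 1.
For the smuggler: with q = P(X), equating Border's and Airport's payoffs gives 10q − 6 = −10q + 8 ⇒ q = 7/10.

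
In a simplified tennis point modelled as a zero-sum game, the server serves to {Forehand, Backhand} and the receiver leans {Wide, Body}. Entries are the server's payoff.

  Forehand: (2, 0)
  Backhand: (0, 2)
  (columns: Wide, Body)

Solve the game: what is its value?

1

Row minima: Forehand → 0, Backhand → 0; maximin = 0.
Column maxima: Wide → 2, Body → 2; minimax = 2.
0 ≠ 2, so there is no saddle point; optimal play is mixed.
Let the server play Forehand with probability p. Expected payoff against Wide: 2p + 0(1−p) = 2p; against Body: 0p + 2(1−p) = −2p + 2.
Setting these equal: 2p = −2p + 2 ⇒ 4p = 2 ⇒ p = 1/2, and the value is (2)·(1/2) = 1.
For the receiver: with q = P(Wide), equating Forehand's and Backhand's payoffs gives 2q = −2q + 2 ⇒ q = 1/2.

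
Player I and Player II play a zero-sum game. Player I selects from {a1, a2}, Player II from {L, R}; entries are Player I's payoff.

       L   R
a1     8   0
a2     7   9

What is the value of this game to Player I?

Row minima: a1 → 0, a2 → 7; maximin = 7.
Column maxima: L → 8, R → 9; minimax = 8.
7 ≠ 8, so there is no saddle point; optimal play is mixed.
Let Player I play a1 with probability p. Expected payoff against L: 8p + 7(1−p) = p + 7; against R: 0p + 9(1−p) = −9p + 9.
Setting these equal: p + 7 = −9p + 9 ⇒ 10p = 2 ⇒ p = 1/5, and the value is (1)·(1/5) + 7 = 36/5.
For Player II: with q = P(L), equating a1's and a2's payoffs gives 8q = −2q + 9 ⇒ q = 9/10.

36/5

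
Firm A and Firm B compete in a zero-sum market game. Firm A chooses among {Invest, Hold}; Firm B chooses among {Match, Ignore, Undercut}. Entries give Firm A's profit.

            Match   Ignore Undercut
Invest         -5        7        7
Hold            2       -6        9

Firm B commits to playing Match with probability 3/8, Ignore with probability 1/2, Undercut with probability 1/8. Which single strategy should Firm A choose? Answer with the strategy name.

Expected payoff of Invest: (3/8)·(-5) + (1/2)·7 + (1/8)·7 = 5/2.
Expected payoff of Hold: (3/8)·2 + (1/2)·(-6) + (1/8)·9 = -9/8.
The largest is 5/2, so Firm A's best response is Invest.

Invest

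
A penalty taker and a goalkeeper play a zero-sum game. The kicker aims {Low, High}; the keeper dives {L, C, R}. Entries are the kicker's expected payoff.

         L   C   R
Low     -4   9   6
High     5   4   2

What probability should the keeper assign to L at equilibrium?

4/13

Row minima: Low → -4, High → 2; maximin = 2.
Column maxima: L → 5, C → 9, R → 6; minimax = 5.
2 ≠ 5, so there is no saddle point; optimal play is mixed.
C is strictly dominated by R (it gives the kicker strictly more in every row), so the keeper never plays it.
On the remaining 2×2 (Low, High vs L, R):
Let the kicker play Low with probability p. Expected payoff against L: (-4)p + 5(1−p) = −9p + 5; against R: 6p + 2(1−p) = 4p + 2.
Setting these equal: −9p + 5 = 4p + 2 ⇒ −13p = -3 ⇒ p = 3/13, and the value is (-9)·(3/13) + 5 = 38/13.
For the keeper: with q = P(L), equating Low's and High's payoffs gives −10q + 6 = 3q + 2 ⇒ q = 4/13.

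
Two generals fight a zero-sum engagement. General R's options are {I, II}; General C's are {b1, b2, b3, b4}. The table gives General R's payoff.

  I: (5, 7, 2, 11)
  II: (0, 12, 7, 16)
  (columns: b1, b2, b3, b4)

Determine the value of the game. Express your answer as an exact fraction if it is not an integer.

Row minima: I → 2, II → 0; maximin = 2.
Column maxima: b1 → 5, b2 → 12, b3 → 7, b4 → 16; minimax = 5.
2 ≠ 5, so there is no saddle point; optimal play is mixed.
b2 is strictly dominated by b1 (it gives General R strictly more in every row), so General C never plays it.
b4 is strictly dominated by b1 (it gives General R strictly more in every row), so General C never plays it.
On the remaining 2×2 (I, II vs b1, b3):
Let General R play I with probability p. Expected payoff against b1: 5p + 0(1−p) = 5p; against b3: 2p + 7(1−p) = −5p + 7.
Setting these equal: 5p = −5p + 7 ⇒ 10p = 7 ⇒ p = 7/10, and the value is (5)·(7/10) = 7/2.
For General C: with q = P(b1), equating I's and II's payoffs gives 3q + 2 = −7q + 7 ⇒ q = 1/2.

7/2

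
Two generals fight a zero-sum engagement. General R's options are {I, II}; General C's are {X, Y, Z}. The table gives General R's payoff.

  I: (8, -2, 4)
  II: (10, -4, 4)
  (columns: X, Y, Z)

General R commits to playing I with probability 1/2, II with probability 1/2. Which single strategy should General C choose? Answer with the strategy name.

If General C plays X, General R's expected payoff is (1/2)·8 + (1/2)·10 = 9.
If General C plays Y, General R's expected payoff is (1/2)·(-2) + (1/2)·(-4) = -3.
If General C plays Z, General R's expected payoff is (1/2)·4 + (1/2)·4 = 4.
General C minimizes General R's payoff; the smallest is -3, so the best response is Y.

Y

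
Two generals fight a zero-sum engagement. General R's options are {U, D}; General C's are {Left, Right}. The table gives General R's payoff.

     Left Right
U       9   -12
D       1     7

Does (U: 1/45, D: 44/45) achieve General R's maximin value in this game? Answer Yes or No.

No

Against Left this mix gives (1/45)·9 + (44/45)·1 = 53/45.
Against Right this mix gives (1/45)·(-12) + (44/45)·7 = 296/45.
General C will play Left, holding General R to 53/45. Shifting weight toward the row that does better against Left would raise this floor (the equalizing mix achieves 25/9 against both Left and Right), so the proposed strategy is not optimal.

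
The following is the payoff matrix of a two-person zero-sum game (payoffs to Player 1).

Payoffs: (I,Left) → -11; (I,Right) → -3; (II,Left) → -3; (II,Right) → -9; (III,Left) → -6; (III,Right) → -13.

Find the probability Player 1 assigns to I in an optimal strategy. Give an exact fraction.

3/7

Row minima: I → -11, II → -9, III → -13; maximin = -9.
Column maxima: Left → -3, Right → -3; minimax = -3.
-9 ≠ -3, so there is no saddle point; optimal play is mixed.
III is strictly dominated by II, so Player 1 never plays it.
On the remaining 2×2 (I, II vs Left, Right):
Let Player 1 play I with probability p. Expected payoff against Left: (-11)p + (-3)(1−p) = −8p − 3; against Right: (-3)p + (-9)(1−p) = 6p − 9.
Setting these equal: −8p − 3 = 6p − 9 ⇒ −14p = -6 ⇒ p = 3/7, and the value is (-8)·(3/7) − 3 = -45/7.
For Player 2: with q = P(Left), equating I's and II's payoffs gives −8q − 3 = 6q − 9 ⇒ q = 3/7.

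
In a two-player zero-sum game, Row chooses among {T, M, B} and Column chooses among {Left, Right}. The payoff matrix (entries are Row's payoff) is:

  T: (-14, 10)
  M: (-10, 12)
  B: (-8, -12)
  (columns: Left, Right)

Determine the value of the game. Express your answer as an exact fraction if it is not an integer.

-108/13

Row minima: T → -14, M → -10, B → -12; maximin = -10.
Column maxima: Left → -8, Right → 12; minimax = -8.
-10 ≠ -8, so there is no saddle point; optimal play is mixed.
T is strictly dominated by M, so Row never plays it.
On the remaining 2×2 (M, B vs Left, Right):
Let Row play M with probability p. Expected payoff against Left: (-10)p + (-8)(1−p) = −2p − 8; against Right: 12p + (-12)(1−p) = 24p − 12.
Setting these equal: −2p − 8 = 24p − 12 ⇒ −26p = -4 ⇒ p = 2/13, and the value is (-2)·(2/13) − 8 = -108/13.
For Column: with q = P(Left), equating M's and B's payoffs gives −22q + 12 = 4q − 12 ⇒ q = 12/13.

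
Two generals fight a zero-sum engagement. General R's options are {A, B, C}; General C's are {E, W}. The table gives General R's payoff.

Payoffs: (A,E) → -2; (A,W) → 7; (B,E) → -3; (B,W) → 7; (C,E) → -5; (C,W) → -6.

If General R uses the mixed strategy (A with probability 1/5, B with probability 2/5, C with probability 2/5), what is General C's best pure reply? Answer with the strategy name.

If General C plays E, General R's expected payoff is (1/5)·(-2) + (2/5)·(-3) + (2/5)·(-5) = -18/5.
If General C plays W, General R's expected payoff is (1/5)·7 + (2/5)·7 + (2/5)·(-6) = 9/5.
General C minimizes General R's payoff; the smallest is -18/5, so the best response is E.

E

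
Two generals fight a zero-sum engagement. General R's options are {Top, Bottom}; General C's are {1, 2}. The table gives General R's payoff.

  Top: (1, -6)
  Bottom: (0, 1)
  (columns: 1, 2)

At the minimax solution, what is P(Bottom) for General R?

7/8

Row minima: Top → -6, Bottom → 0; maximin = 0.
Column maxima: 1 → 1, 2 → 1; minimax = 1.
0 ≠ 1, so there is no saddle point; optimal play is mixed.
Let General R play Top with probability p. Expected payoff against 1: 1p + 0(1−p) = p; against 2: (-6)p + 1(1−p) = −7p + 1.
Setting these equal: p = −7p + 1 ⇒ 8p = 1 ⇒ p = 1/8, and the value is (1)·(1/8) = 1/8.
For General C: with q = P(1), equating Top's and Bottom's payoffs gives 7q − 6 = −q + 1 ⇒ q = 7/8.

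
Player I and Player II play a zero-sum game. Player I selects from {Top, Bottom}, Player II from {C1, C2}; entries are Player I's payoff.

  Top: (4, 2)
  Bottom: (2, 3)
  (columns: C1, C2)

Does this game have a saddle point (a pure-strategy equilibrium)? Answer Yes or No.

No

Row minima: Top → 2, Bottom → 2; maximin = 2.
Column maxima: C1 → 4, C2 → 3; minimax = 3.
2 ≠ 3, so no pure-strategy equilibrium exists.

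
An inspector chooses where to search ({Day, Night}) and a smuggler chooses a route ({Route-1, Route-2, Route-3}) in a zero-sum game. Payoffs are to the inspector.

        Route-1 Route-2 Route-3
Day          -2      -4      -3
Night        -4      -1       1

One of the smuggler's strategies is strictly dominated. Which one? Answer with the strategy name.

Route-3

Route-2 holds the inspector's payoff strictly below Route-3 in every row: -4 < -3, -1 < 1.
So Route-3 is strictly dominated for the smuggler.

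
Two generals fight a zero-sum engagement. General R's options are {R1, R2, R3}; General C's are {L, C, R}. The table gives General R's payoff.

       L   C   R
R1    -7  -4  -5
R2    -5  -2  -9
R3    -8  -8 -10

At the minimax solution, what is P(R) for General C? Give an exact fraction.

1/3

Row minima: R1 → -7, R2 → -9, R3 → -10; maximin = -7.
Column maxima: L → -5, C → -2, R → -5; minimax = -5.
-7 ≠ -5, so there is no saddle point; optimal play is mixed.
R3 is strictly dominated by R1, so General R never plays it.
With R3 eliminated, C is strictly dominated by L (it gives General R strictly more in every remaining row), so General C never plays it.
On the remaining 2×2 (R1, R2 vs L, R):
Let General R play R1 with probability p. Expected payoff against L: (-7)p + (-5)(1−p) = −2p − 5; against R: (-5)p + (-9)(1−p) = 4p − 9.
Setting these equal: −2p − 5 = 4p − 9 ⇒ −6p = -4 ⇒ p = 2/3, and the value is (-2)·(2/3) − 5 = -19/3.
For General C: with q = P(L), equating R1's and R2's payoffs gives −2q − 5 = 4q − 9 ⇒ q = 2/3.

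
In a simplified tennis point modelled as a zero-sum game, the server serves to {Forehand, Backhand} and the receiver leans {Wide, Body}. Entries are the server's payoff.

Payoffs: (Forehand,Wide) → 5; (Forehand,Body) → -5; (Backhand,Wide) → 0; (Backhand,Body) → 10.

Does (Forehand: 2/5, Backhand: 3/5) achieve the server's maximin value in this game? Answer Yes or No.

Against Wide this mix gives (2/5)·5 + (3/5)·0 = 2.
Against Body this mix gives (2/5)·(-5) + (3/5)·10 = 4.
The receiver will play Wide, holding the server to 2. Shifting weight toward the row that does better against Wide would raise this floor (the equalizing mix achieves 5/2 against both Wide and Body), so the proposed strategy is not optimal.

No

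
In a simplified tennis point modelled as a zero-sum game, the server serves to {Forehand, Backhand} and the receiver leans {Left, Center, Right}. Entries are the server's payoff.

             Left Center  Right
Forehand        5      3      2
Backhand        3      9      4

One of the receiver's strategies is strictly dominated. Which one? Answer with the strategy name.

Center

Right holds the server's payoff strictly below Center in every row: 2 < 3, 4 < 9.
So Center is strictly dominated for the receiver.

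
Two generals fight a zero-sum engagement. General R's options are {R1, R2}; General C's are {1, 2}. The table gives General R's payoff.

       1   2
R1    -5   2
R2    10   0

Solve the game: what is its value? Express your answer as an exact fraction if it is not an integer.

Row minima: R1 → -5, R2 → 0; maximin = 0.
Column maxima: 1 → 10, 2 → 2; minimax = 2.
0 ≠ 2, so there is no saddle point; optimal play is mixed.
Let General R play R1 with probability p. Expected payoff against 1: (-5)p + 10(1−p) = −15p + 10; against 2: 2p + 0(1−p) = 2p.
Setting these equal: −15p + 10 = 2p ⇒ −17p = -10 ⇒ p = 10/17, and the value is (-15)·(10/17) + 10 = 20/17.
For General C: with q = P(1), equating R1's and R2's payoffs gives −7q + 2 = 10q ⇒ q = 2/17.

20/17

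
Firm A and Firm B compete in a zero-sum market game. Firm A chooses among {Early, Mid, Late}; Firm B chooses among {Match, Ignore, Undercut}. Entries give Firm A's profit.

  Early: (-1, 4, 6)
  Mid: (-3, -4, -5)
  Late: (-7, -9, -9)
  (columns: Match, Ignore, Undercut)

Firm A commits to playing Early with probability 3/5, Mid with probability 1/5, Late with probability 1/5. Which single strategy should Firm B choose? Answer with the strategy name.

If Firm B plays Match, Firm A's expected payoff is (3/5)·(-1) + (1/5)·(-3) + (1/5)·(-7) = -13/5.
If Firm B plays Ignore, Firm A's expected payoff is (3/5)·4 + (1/5)·(-4) + (1/5)·(-9) = -1/5.
If Firm B plays Undercut, Firm A's expected payoff is (3/5)·6 + (1/5)·(-5) + (1/5)·(-9) = 4/5.
Firm B minimizes Firm A's payoff; the smallest is -13/5, so the best response is Match.

Match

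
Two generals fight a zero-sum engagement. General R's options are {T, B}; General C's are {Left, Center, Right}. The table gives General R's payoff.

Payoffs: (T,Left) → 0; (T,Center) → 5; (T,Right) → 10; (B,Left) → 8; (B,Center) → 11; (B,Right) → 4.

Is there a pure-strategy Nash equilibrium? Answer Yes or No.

Row minima: T → 0, B → 4; maximin = 4.
Column maxima: Left → 8, Center → 11, Right → 10; minimax = 8.
4 ≠ 8, so no pure-strategy equilibrium exists.

No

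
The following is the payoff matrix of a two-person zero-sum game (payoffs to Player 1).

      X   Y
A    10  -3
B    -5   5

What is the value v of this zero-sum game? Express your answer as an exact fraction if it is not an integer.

35/23

Row minima: A → -3, B → -5; maximin = -3.
Column maxima: X → 10, Y → 5; minimax = 5.
-3 ≠ 5, so there is no saddle point; optimal play is mixed.
Let Player 1 play A with probability p. Expected payoff against X: 10p + (-5)(1−p) = 15p − 5; against Y: (-3)p + 5(1−p) = −8p + 5.
Setting these equal: 15p − 5 = −8p + 5 ⇒ 23p = 10 ⇒ p = 10/23, and the value is (15)·(10/23) − 5 = 35/23.
For Player 2: with q = P(X), equating A's and B's payoffs gives 13q − 3 = −10q + 5 ⇒ q = 8/23.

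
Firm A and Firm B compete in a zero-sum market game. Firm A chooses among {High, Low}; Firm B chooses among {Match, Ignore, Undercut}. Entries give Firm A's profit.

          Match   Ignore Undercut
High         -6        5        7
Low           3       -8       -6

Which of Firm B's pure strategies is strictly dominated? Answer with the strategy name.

Ignore holds Firm A's payoff strictly below Undercut in every row: 5 < 7, -8 < -6.
So Undercut is strictly dominated for Firm B.

Undercut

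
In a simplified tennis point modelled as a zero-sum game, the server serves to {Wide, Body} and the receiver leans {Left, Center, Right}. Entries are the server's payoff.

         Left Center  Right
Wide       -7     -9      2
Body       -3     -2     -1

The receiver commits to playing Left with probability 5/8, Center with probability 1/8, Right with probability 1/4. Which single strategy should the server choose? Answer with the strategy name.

Body

Expected payoff of Wide: (5/8)·(-7) + (1/8)·(-9) + (1/4)·2 = -5.
Expected payoff of Body: (5/8)·(-3) + (1/8)·(-2) + (1/4)·(-1) = -19/8.
The largest is -19/8, so the server's best response is Body.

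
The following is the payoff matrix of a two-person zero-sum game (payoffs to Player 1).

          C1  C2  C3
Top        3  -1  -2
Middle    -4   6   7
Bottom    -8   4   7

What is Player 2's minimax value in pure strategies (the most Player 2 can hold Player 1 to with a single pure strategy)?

3

Column maxima: C1 → 3, C2 → 6, C3 → 7.
The smallest of these is 3.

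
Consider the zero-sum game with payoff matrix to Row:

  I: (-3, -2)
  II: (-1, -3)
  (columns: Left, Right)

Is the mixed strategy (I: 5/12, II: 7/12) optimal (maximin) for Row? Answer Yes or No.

Against Left this mix gives (5/12)·(-3) + (7/12)·(-1) = -11/6.
Against Right this mix gives (5/12)·(-2) + (7/12)·(-3) = -31/12.
Column will play Right, holding Row to -31/12. Shifting weight toward the row that does better against Right would raise this floor (the equalizing mix achieves -7/3 against both Right and Left), so the proposed strategy is not optimal.

No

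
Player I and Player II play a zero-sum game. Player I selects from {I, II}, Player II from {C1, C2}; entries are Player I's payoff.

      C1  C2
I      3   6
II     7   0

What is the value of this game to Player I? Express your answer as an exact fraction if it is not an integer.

Row minima: I → 3, II → 0; maximin = 3.
Column maxima: C1 → 7, C2 → 6; minimax = 6.
3 ≠ 6, so there is no saddle point; optimal play is mixed.
Let Player I play I with probability p. Expected payoff against C1: 3p + 7(1−p) = −4p + 7; against C2: 6p + 0(1−p) = 6p.
Setting these equal: −4p + 7 = 6p ⇒ −10p = -7 ⇒ p = 7/10, and the value is (-4)·(7/10) + 7 = 21/5.
For Player II: with q = P(C1), equating I's and II's payoffs gives −3q + 6 = 7q ⇒ q = 3/5.

21/5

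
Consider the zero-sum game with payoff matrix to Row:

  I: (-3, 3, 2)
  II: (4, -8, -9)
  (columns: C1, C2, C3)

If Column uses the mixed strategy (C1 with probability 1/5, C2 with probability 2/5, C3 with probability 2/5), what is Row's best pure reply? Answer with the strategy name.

I

Expected payoff of I: (1/5)·(-3) + (2/5)·3 + (2/5)·2 = 7/5.
Expected payoff of II: (1/5)·4 + (2/5)·(-8) + (2/5)·(-9) = -6.
The largest is 7/5, so Row's best response is I.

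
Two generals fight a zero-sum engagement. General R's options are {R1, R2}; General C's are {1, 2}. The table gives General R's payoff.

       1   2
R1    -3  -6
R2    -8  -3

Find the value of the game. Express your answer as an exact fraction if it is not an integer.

Row minima: R1 → -6, R2 → -8; maximin = -6.
Column maxima: 1 → -3, 2 → -3; minimax = -3.
-6 ≠ -3, so there is no saddle point; optimal play is mixed.
Let General R play R1 with probability p. Expected payoff against 1: (-3)p + (-8)(1−p) = 5p − 8; against 2: (-6)p + (-3)(1−p) = −3p − 3.
Setting these equal: 5p − 8 = −3p − 3 ⇒ 8p = 5 ⇒ p = 5/8, and the value is (5)·(5/8) − 8 = -39/8.
For General C: with q = P(1), equating R1's and R2's payoffs gives 3q − 6 = −5q − 3 ⇒ q = 3/8.

-39/8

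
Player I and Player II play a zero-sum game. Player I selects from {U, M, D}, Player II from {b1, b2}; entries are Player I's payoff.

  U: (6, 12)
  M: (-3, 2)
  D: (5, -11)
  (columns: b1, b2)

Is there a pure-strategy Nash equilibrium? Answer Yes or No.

Yes

Row minima: U → 6, M → -3, D → -11; maximin = 6.
Column maxima: b1 → 6, b2 → 12; minimax = 6.
maximin = minimax = 6, so a saddle point exists.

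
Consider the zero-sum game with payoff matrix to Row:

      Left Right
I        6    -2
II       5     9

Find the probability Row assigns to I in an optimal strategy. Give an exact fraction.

Row minima: I → -2, II → 5; maximin = 5.
Column maxima: Left → 6, Right → 9; minimax = 6.
5 ≠ 6, so there is no saddle point; optimal play is mixed.
Let Row play I with probability p. Expected payoff against Left: 6p + 5(1−p) = p + 5; against Right: (-2)p + 9(1−p) = −11p + 9.
Setting these equal: p + 5 = −11p + 9 ⇒ 12p = 4 ⇒ p = 1/3, and the value is (1)·(1/3) + 5 = 16/3.
For Column: with q = P(Left), equating I's and II's payoffs gives 8q − 2 = −4q + 9 ⇒ q = 11/12.

1/3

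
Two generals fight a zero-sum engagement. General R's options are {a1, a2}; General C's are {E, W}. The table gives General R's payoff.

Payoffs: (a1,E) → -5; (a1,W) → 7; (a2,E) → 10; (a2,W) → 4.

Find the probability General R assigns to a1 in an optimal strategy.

Row minima: a1 → -5, a2 → 4; maximin = 4.
Column maxima: E → 10, W → 7; minimax = 7.
4 ≠ 7, so there is no saddle point; optimal play is mixed.
Let General R play a1 with probability p. Expected payoff against E: (-5)p + 10(1−p) = −15p + 10; against W: 7p + 4(1−p) = 3p + 4.
Setting these equal: −15p + 10 = 3p + 4 ⇒ −18p = -6 ⇒ p = 1/3, and the value is (-15)·(1/3) + 10 = 5.
For General C: with q = P(E), equating a1's and a2's payoffs gives −12q + 7 = 6q + 4 ⇒ q = 1/6.

1/3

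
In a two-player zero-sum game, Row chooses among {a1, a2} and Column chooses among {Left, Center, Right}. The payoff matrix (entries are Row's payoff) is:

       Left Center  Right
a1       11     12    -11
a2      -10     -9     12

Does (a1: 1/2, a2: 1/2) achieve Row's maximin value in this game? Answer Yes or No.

Against Left this mix gives (1/2)·11 + (1/2)·(-10) = 1/2.
Against Center this mix gives (1/2)·12 + (1/2)·(-9) = 3/2.
Against Right this mix gives (1/2)·(-11) + (1/2)·12 = 1/2.
All of Column's active replies (Left, Right) yield 1/2, and no column does worse for Row. The mix makes Column indifferent and guarantees 1/2, so it is optimal.

Yes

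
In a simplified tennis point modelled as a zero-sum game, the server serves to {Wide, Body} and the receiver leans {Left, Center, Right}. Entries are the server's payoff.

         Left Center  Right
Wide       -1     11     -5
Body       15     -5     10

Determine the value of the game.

Row minima: Wide → -5, Body → -5; maximin = -5.
Column maxima: Left → 15, Center → 11, Right → 10; minimax = 10.
-5 ≠ 10, so there is no saddle point; optimal play is mixed.
Left is strictly dominated by Right (it gives the server strictly more in every row), so the receiver never plays it.
On the remaining 2×2 (Wide, Body vs Center, Right):
Let the server play Wide with probability p. Expected payoff against Center: 11p + (-5)(1−p) = 16p − 5; against Right: (-5)p + 10(1−p) = −15p + 10.
Setting these equal: 16p − 5 = −15p + 10 ⇒ 31p = 15 ⇒ p = 15/31, and the value is (16)·(15/31) − 5 = 85/31.
For the receiver: with q = P(Center), equating Wide's and Body's payoffs gives 16q − 5 = −15q + 10 ⇒ q = 15/31.

85/31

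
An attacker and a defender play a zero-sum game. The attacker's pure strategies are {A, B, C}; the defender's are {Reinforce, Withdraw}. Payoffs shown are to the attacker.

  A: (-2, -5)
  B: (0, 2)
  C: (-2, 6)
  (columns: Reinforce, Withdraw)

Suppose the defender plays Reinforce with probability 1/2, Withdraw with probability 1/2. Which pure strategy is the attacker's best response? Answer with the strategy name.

C

Expected payoff of A: (1/2)·(-2) + (1/2)·(-5) = -7/2.
Expected payoff of B: (1/2)·0 + (1/2)·2 = 1.
Expected payoff of C: (1/2)·(-2) + (1/2)·6 = 2.
The largest is 2, so the attacker's best response is C.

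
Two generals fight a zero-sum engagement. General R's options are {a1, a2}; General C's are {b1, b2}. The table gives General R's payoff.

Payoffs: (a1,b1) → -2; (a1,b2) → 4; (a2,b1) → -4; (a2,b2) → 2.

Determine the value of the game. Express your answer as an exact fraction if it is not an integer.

-2

Row minima: a1 → -2, a2 → -4; maximin = -2.
Column maxima: b1 → -2, b2 → 4; minimax = -2.
Since maximin = minimax = -2, there is a saddle point and the value is -2.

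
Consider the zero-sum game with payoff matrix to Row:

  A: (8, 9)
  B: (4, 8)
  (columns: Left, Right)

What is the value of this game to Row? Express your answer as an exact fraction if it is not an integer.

Row minima: A → 8, B → 4; maximin = 8.
Column maxima: Left → 8, Right → 9; minimax = 8.
Since maximin = minimax = 8, there is a saddle point and the value is 8.

8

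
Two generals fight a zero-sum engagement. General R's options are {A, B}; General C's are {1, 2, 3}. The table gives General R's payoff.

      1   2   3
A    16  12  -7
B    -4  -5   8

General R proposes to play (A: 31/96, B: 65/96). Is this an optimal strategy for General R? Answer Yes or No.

No

Against 1 this mix gives (31/96)·16 + (65/96)·(-4) = 59/24.
Against 2 this mix gives (31/96)·12 + (65/96)·(-5) = 47/96.
Against 3 this mix gives (31/96)·(-7) + (65/96)·8 = 101/32.
General C will play 2, holding General R to 47/96. Shifting weight toward the row that does better against 2 would raise this floor (the equalizing mix achieves 61/32 against both 2 and 3), so the proposed strategy is not optimal.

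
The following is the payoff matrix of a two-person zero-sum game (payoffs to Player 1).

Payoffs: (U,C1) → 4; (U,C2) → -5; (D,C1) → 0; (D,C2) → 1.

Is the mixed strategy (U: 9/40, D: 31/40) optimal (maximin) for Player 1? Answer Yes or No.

Against C1 this mix gives (9/40)·4 + (31/40)·0 = 9/10.
Against C2 this mix gives (9/40)·(-5) + (31/40)·1 = -7/20.
Player 2 will play C2, holding Player 1 to -7/20. Shifting weight toward the row that does better against C2 would raise this floor (the equalizing mix achieves 2/5 against both C2 and C1), so the proposed strategy is not optimal.

No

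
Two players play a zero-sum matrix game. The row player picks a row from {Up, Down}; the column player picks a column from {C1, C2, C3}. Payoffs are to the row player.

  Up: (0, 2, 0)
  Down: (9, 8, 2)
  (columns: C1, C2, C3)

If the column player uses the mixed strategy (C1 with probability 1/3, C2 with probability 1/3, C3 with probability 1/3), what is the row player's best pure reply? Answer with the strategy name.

Down

Expected payoff of Up: (1/3)·0 + (1/3)·2 + (1/3)·0 = 2/3.
Expected payoff of Down: (1/3)·9 + (1/3)·8 + (1/3)·2 = 19/3.
The largest is 19/3, so the row player's best response is Down.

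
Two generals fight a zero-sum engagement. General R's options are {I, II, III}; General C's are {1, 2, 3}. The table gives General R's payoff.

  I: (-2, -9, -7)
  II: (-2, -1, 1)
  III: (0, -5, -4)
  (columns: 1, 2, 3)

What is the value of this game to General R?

-5/3

Row minima: I → -9, II → -2, III → -5; maximin = -2.
Column maxima: 1 → 0, 2 → -1, 3 → 1; minimax = -1.
-2 ≠ -1, so there is no saddle point; optimal play is mixed.
I is strictly dominated by III, so General R never plays it.
3 is strictly dominated by 2 (it gives General R strictly more in every row), so General C never plays it.
On the remaining 2×2 (II, III vs 1, 2):
Let General R play II with probability p. Expected payoff against 1: (-2)p + 0(1−p) = −2p; against 2: (-1)p + (-5)(1−p) = 4p − 5.
Setting these equal: −2p = 4p − 5 ⇒ −6p = -5 ⇒ p = 5/6, and the value is (-2)·(5/6) = -5/3.
For General C: with q = P(1), equating II's and III's payoffs gives −q − 1 = 5q − 5 ⇒ q = 2/3.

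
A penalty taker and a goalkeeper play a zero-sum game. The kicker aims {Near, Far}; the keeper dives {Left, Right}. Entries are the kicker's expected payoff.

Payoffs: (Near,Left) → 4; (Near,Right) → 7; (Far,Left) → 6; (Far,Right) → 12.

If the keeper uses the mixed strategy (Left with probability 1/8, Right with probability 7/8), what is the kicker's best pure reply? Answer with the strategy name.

Far

Expected payoff of Near: (1/8)·4 + (7/8)·7 = 53/8.
Expected payoff of Far: (1/8)·6 + (7/8)·12 = 45/4.
The largest is 45/4, so the kicker's best response is Far.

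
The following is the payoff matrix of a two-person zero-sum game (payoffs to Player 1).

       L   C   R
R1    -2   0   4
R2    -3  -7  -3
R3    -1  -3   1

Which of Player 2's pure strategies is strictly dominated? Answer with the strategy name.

C holds Player 1's payoff strictly below R in every row: 0 < 4, -7 < -3, -3 < 1.
So R is strictly dominated for Player 2.

R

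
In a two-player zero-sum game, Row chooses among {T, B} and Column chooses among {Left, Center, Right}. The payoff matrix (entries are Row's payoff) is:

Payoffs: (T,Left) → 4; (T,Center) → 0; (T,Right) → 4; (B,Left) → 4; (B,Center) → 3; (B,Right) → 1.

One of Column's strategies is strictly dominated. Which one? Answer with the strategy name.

Left

Center holds Row's payoff strictly below Left in every row: 0 < 4, 3 < 4.
So Left is strictly dominated for Column.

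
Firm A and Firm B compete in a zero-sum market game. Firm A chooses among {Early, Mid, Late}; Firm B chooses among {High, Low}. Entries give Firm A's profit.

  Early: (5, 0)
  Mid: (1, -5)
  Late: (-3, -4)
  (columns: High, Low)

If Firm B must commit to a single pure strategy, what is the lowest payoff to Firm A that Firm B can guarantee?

0

Column maxima: High → 5, Low → 0.
The smallest of these is 0.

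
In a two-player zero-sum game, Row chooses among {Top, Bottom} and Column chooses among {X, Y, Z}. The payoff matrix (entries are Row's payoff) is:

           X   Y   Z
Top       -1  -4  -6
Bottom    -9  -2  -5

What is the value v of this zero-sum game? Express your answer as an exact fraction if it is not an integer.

-49/9

Row minima: Top → -6, Bottom → -9; maximin = -6.
Column maxima: X → -1, Y → -2, Z → -5; minimax = -5.
-6 ≠ -5, so there is no saddle point; optimal play is mixed.
Y is strictly dominated by Z (it gives Row strictly more in every row), so Column never plays it.
On the remaining 2×2 (Top, Bottom vs X, Z):
Let Row play Top with probability p. Expected payoff against X: (-1)p + (-9)(1−p) = 8p − 9; against Z: (-6)p + (-5)(1−p) = −p − 5.
Setting these equal: 8p − 9 = −p − 5 ⇒ 9p = 4 ⇒ p = 4/9, and the value is (8)·(4/9) − 9 = -49/9.
For Column: with q = P(X), equating Top's and Bottom's payoffs gives 5q − 6 = −4q − 5 ⇒ q = 1/9.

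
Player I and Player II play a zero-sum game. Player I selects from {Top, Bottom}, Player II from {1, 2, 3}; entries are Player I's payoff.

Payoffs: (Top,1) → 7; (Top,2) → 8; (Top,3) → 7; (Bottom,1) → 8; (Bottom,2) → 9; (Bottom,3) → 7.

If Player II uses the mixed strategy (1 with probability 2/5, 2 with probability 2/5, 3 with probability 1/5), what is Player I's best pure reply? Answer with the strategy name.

Expected payoff of Top: (2/5)·7 + (2/5)·8 + (1/5)·7 = 37/5.
Expected payoff of Bottom: (2/5)·8 + (2/5)·9 + (1/5)·7 = 41/5.
The largest is 41/5, so Player I's best response is Bottom.

Bottom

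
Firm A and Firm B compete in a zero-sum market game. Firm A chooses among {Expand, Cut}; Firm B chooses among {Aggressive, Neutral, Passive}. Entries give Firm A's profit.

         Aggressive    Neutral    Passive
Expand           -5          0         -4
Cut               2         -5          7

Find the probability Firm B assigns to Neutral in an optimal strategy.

Row minima: Expand → -5, Cut → -5; maximin = -5.
Column maxima: Aggressive → 2, Neutral → 0, Passive → 7; minimax = 0.
-5 ≠ 0, so there is no saddle point; optimal play is mixed.
Passive is strictly dominated by Aggressive (it gives Firm A strictly more in every row), so Firm B never plays it.
On the remaining 2×2 (Expand, Cut vs Aggressive, Neutral):
Let Firm A play Expand with probability p. Expected payoff against Aggressive: (-5)p + 2(1−p) = −7p + 2; against Neutral: 0p + (-5)(1−p) = 5p − 5.
Setting these equal: −7p + 2 = 5p − 5 ⇒ −12p = -7 ⇒ p = 7/12, and the value is (-7)·(7/12) + 2 = -25/12.
For Firm B: with q = P(Aggressive), equating Expand's and Cut's payoffs gives −5q = 7q − 5 ⇒ q = 5/12.

7/12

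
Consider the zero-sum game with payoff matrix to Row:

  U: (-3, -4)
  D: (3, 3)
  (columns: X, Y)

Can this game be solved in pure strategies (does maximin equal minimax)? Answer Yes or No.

Row minima: U → -4, D → 3; maximin = 3.
Column maxima: X → 3, Y → 3; minimax = 3.
maximin = minimax = 3, so a saddle point exists.

Yes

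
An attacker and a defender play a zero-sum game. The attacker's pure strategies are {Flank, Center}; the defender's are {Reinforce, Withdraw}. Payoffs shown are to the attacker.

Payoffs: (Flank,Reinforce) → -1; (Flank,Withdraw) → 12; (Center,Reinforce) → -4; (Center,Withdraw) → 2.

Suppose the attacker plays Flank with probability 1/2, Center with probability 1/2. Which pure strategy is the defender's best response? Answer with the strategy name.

If the defender plays Reinforce, the attacker's expected payoff is (1/2)·(-1) + (1/2)·(-4) = -5/2.
If the defender plays Withdraw, the attacker's expected payoff is (1/2)·12 + (1/2)·2 = 7.
The defender minimizes the attacker's payoff; the smallest is -5/2, so the best response is Reinforce.

Reinforce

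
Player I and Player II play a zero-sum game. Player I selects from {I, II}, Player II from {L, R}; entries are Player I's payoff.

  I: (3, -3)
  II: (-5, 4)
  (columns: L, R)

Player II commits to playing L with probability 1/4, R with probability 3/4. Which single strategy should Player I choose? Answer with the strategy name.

Expected payoff of I: (1/4)·3 + (3/4)·(-3) = -3/2.
Expected payoff of II: (1/4)·(-5) + (3/4)·4 = 7/4.
The largest is 7/4, so Player I's best response is II.

II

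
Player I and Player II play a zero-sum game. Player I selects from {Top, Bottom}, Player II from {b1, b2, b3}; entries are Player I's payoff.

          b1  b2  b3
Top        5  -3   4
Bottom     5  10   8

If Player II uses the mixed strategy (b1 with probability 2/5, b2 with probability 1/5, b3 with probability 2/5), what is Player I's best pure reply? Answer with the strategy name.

Bottom

Expected payoff of Top: (2/5)·5 + (1/5)·(-3) + (2/5)·4 = 3.
Expected payoff of Bottom: (2/5)·5 + (1/5)·10 + (2/5)·8 = 36/5.
The largest is 36/5, so Player I's best response is Bottom.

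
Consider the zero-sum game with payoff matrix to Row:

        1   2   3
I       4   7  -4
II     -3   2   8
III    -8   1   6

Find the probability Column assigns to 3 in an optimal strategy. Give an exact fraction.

7/19

Row minima: I → -4, II → -3, III → -8; maximin = -3.
Column maxima: 1 → 4, 2 → 7, 3 → 8; minimax = 4.
-3 ≠ 4, so there is no saddle point; optimal play is mixed.
III is strictly dominated by II, so Row never plays it.
2 is strictly dominated by 1 (it gives Row strictly more in every row), so Column never plays it.
On the remaining 2×2 (I, II vs 1, 3):
Let Row play I with probability p. Expected payoff against 1: 4p + (-3)(1−p) = 7p − 3; against 3: (-4)p + 8(1−p) = −12p + 8.
Setting these equal: 7p − 3 = −12p + 8 ⇒ 19p = 11 ⇒ p = 11/19, and the value is (7)·(11/19) − 3 = 20/19.
For Column: with q = P(1), equating I's and II's payoffs gives 8q − 4 = −11q + 8 ⇒ q = 12/19.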